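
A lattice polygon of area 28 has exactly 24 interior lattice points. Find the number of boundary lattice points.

10

Pick's theorem gives A = I + B/2 − 1, so B = 2(A − I + 1) = 2(28 − 24 + 1) = 10.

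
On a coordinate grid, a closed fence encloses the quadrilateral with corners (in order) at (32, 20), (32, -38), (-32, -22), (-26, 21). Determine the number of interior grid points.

By the shoelace formula, twice the signed area is |(32·(-38) − 32·20) + (32·(-22) − (-32)·(-38)) + ((-32)·21 − (-26)·(-22)) + ((-26)·20 − 32·21)| = 6212, so the area is 3106.
Summing gcd(|Δx|,|Δy|) over the edges gives the boundary count: gcd(0,58) + gcd(64,16) + gcd(6,43) + gcd(58,1) = 58+16+1+1 = 76.
By Pick's theorem A = I + B/2 − 1, so I = 3106 − 76/2 + 1 = 3069.

3069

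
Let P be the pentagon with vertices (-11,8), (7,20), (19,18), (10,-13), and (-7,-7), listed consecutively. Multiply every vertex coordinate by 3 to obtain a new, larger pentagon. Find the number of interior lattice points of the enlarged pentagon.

By the shoelace formula, twice the signed area is |((-11)·20 − 7·8) + (7·18 − 19·20) + (19·(-13) − 10·18) + (10·(-7) − (-7)·(-13)) + ((-7)·8 − (-11)·(-7))| = 1251, so the area is 1251/2.
The number of boundary lattice points is Σ gcd(|Δx|,|Δy|) = gcd(18,12) + gcd(12,2) + gcd(9,31) + gcd(17,6) + gcd(4,15) = 6+2+1+1+1 = 11.
Scaling by 3 multiplies the area by 3² = 9 (so the new area is 11259/2) and multiplies the boundary lattice-point count by 3, giving 33.
By Pick's theorem, the interior count of the dilated polygon is 11259/2 − 33/2 + 1 = 5614.

5614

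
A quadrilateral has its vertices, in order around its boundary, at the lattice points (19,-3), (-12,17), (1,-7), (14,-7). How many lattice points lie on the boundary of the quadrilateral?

16

The number of boundary lattice points is Σ gcd(|Δx|,|Δy|) = gcd(31,20) + gcd(13,24) + gcd(13,0) + gcd(5,4) = 1+1+13+1 = 16.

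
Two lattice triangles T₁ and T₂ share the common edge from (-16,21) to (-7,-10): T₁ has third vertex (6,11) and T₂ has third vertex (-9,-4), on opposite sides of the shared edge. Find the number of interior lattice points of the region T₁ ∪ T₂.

298

The union is the simple quadrilateral with vertices (-16,21), (6,11), (-7,-10), (-9,-4) in order.
The shoelace formula gives twice the area as |[(-16)·11 − 6·21] + [6·(-10) − (-7)·11] + [(-7)·(-4) − (-9)·(-10)] + [(-9)·21 − (-16)·(-4)]| = 600, so the area is 300.
The number of boundary lattice points is Σ gcd(|Δx|,|Δy|) = gcd(22,10) + gcd(13,21) + gcd(2,6) + gcd(7,25) = 2+1+2+1 = 6.
By Pick's theorem I = A − B/2 + 1 = 300 − 6/2 + 1 = 298.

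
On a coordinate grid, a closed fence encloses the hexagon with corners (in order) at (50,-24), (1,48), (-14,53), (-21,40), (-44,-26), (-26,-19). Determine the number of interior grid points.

By the shoelace formula, twice the signed area is |[50·48 − 1·(-24)] + [1·53 − (-14)·48] + [(-14)·40 − (-21)·53] + [(-21)·(-26) − (-44)·40] + [(-44)·(-19) − (-26)·(-26)] + [(-26)·(-24) − 50·(-19)]| = 7742, so the area is 3871.
Summing gcd(|Δx|,|Δy|) over the edges gives the boundary count: gcd(49,72) + gcd(15,5) + gcd(7,13) + gcd(23,66) + gcd(18,7) + gcd(76,5) = 1+5+1+1+1+1 = 10.
Pick's theorem gives I = A − B/2 + 1 = 3871 − 10/2 + 1 = 3867.

3867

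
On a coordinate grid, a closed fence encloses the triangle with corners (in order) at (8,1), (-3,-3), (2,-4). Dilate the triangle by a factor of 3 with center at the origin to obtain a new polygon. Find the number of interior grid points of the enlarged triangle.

By the shoelace formula, twice the signed area is |(8·(-3) − (-3)·1) + ((-3)·(-4) − 2·(-3)) + (2·1 − 8·(-4))| = 31, so the area is 15.5.
Summing gcd(|Δx|,|Δy|) over the edges gives the boundary count: gcd(11,4) + gcd(5,1) + gcd(6,5) = 1+1+1 = 3.
Scaling by 3 multiplies the area by 3² = 9 (so the new area is 279/2) and multiplies the boundary lattice-point count by 3, giving 9.
By Pick's theorem, the interior count of the dilated polygon is 279/2 − 9/2 + 1 = 136.

136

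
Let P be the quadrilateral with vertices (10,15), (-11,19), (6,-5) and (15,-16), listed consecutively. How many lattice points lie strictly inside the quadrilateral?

By the shoelace formula, twice the signed area is |(10·19 − (-11)·15) + ((-11)·(-5) − 6·19) + (6·(-16) − 15·(-5)) + (15·15 − 10·(-16))| = 660, so the area is 330.
The number of boundary lattice points is Σ gcd(|Δx|,|Δy|) = gcd(21,4) + gcd(17,24) + gcd(9,11) + gcd(5,31) = 1+1+1+1 = 4.
By Pick's theorem A = I + B/2 − 1, so I = 330 − 4/2 + 1 = 329.

329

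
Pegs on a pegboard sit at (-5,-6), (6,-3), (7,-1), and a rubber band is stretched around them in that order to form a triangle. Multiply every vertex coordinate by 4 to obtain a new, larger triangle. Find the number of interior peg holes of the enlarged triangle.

By the shoelace formula, twice the signed area is |[(-5)·(-3) − 6·(-6)] + [6·(-1) − 7·(-3)] + [7·(-6) − (-5)·(-1)]| = 19, so the area is 19/2.
Summing gcd(|Δx|,|Δy|) over the edges gives the boundary count: gcd(11,3) + gcd(1,2) + gcd(12,5) = 1+1+1 = 3.
Scaling by 4 multiplies the area by 4² = 16 (so the new area is 152) and multiplies the boundary lattice-point count by 4, giving 12.
By Pick's theorem, the interior count of the dilated polygon is 152 − 12/2 + 1 = 147.

147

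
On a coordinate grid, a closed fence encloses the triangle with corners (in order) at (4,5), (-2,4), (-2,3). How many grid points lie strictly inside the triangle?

2

The shoelace formula gives twice the area as |[4·4 − (-2)·5] + [(-2)·3 − (-2)·4] + [(-2)·5 − 4·3]| = 6, so the area is 3.
Along each edge there are gcd(|Δx|,|Δy|)+1 lattice points, so counting each shared vertex once the boundary has gcd(6,1) + gcd(0,1) + gcd(6,2) = 1+1+2 = 4.
By Pick's theorem A = I + B/2 − 1, so I = 3 − 4/2 + 1 = 2.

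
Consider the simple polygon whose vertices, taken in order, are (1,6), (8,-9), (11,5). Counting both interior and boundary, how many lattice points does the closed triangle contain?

74

The shoelace formula gives twice the area as |(1·(-9) − 8·6) + (8·5 − 11·(-9)) + (11·6 − 1·5)| = 143, so the area is 71.5.
Along each edge there are gcd(|Δx|,|Δy|)+1 lattice points, so counting each shared vertex once the boundary has gcd(7,15) + gcd(3,14) + gcd(10,1) = 1+1+1 = 3.
Pick's theorem gives I = A − B/2 + 1 = 71.5 − 3/2 + 1 = 71, so the closed region contains I + B = 71 + 3 = 74 lattice points.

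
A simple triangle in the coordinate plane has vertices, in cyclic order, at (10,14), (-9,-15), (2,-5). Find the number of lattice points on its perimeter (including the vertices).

3

Summing gcd(|Δx|,|Δy|) over the edges gives the boundary count: gcd(19,29) + gcd(11,10) + gcd(8,19) = 1+1+1 = 3.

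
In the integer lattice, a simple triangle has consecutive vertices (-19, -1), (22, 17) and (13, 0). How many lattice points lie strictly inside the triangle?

267

The shoelace formula gives twice the area as |((-19)·17 − 22·(-1)) + (22·0 − 13·17) + (13·(-1) − (-19)·0)| = 535, so the area is 535/2.
The number of boundary lattice points is Σ gcd(|Δx|,|Δy|) = gcd(41,18) + gcd(9,17) + gcd(32,1) = 1+1+1 = 3.
By Pick's theorem A = I + B/2 − 1, so I = 535/2 − 3/2 + 1 = 267.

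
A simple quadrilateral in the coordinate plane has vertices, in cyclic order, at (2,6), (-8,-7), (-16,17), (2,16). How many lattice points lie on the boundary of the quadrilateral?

20

Along each edge there are gcd(|Δx|,|Δy|)+1 lattice points, so counting each shared vertex once the boundary has gcd(10,13) + gcd(8,24) + gcd(18,1) + gcd(0,10) = 1+8+1+10 = 20.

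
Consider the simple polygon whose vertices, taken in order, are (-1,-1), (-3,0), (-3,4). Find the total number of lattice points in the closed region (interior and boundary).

8

Using the shoelace formula, 2A = |((-1)·0 − (-3)·(-1)) + ((-3)·4 − (-3)·0) + ((-3)·(-1) − (-1)·4)| = 8, so the area is 4.
Along each edge there are gcd(|Δx|,|Δy|)+1 lattice points, so counting each shared vertex once the boundary has gcd(2,1) + gcd(0,4) + gcd(2,5) = 1+4+1 = 6.
Pick's theorem gives I = A − B/2 + 1 = 4 − 6/2 + 1 = 2, so the closed region contains I + B = 2 + 6 = 8 lattice points.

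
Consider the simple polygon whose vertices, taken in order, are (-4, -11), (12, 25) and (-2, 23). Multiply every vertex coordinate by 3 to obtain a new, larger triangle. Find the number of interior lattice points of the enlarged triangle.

2113

By the shoelace formula, twice the signed area is |[(-4)·25 − 12·(-11)] + [12·23 − (-2)·25] + [(-2)·(-11) − (-4)·23]| = 472, so the area is 236.
Summing gcd(|Δx|,|Δy|) over the edges gives the boundary count: gcd(16,36) + gcd(14,2) + gcd(2,34) = 4+2+2 = 8.
Scaling by 3 multiplies the area by 3² = 9 (so the new area is 2124) and multiplies the boundary lattice-point count by 3, giving 24.
By Pick's theorem, the interior count of the dilated polygon is 2124 − 24/2 + 1 = 2113.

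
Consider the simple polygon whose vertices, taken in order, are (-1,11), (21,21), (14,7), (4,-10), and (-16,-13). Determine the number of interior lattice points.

The shoelace formula gives twice the area as |((-1)·21 − 21·11) + (21·7 − 14·21) + (14·(-10) − 4·7) + (4·(-13) − (-16)·(-10)) + ((-16)·11 − (-1)·(-13))| = 968, so the area is 484.
Along each edge there are gcd(|Δx|,|Δy|)+1 lattice points, so counting each shared vertex once the boundary has gcd(22,10) + gcd(7,14) + gcd(10,17) + gcd(20,3) + gcd(15,24) = 2+7+1+1+3 = 14.
Pick's theorem gives I = A − B/2 + 1 = 484 − 14/2 + 1 = 478.

478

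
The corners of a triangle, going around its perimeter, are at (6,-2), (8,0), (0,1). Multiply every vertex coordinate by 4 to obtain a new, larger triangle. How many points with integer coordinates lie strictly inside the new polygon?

By the shoelace formula, twice the signed area is |[6·0 − 8·(-2)] + [8·1 − 0·0] + [0·(-2) − 6·1]| = 18, so the area is 9.
Along each edge there are gcd(|Δx|,|Δy|)+1 lattice points, so counting each shared vertex once the boundary has gcd(2,2) + gcd(8,1) + gcd(6,3) = 2+1+3 = 6.
Scaling by 4 multiplies the area by 4² = 16 (so the new area is 144) and multiplies the boundary lattice-point count by 4, giving 24.
By Pick's theorem, the interior count of the dilated polygon is 144 − 24/2 + 1 = 133.

133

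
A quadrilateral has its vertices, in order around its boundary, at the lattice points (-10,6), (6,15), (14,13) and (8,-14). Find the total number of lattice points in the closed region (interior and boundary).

The shoelace formula gives twice the area as |((-10)·15 − 6·6) + (6·13 − 14·15) + (14·(-14) − 8·13) + (8·6 − (-10)·(-14))| = 710, so the area is 355.
The number of boundary lattice points is Σ gcd(|Δx|,|Δy|) = gcd(16,9) + gcd(8,2) + gcd(6,27) + gcd(18,20) = 1+2+3+2 = 8.
Pick's theorem gives I = A − B/2 + 1 = 355 − 8/2 + 1 = 352, so the closed region contains I + B = 352 + 8 = 360 lattice points.

360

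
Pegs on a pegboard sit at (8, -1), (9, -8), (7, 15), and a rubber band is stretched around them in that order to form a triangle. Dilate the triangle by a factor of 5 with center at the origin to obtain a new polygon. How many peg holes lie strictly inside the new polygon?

106

Using the shoelace formula, 2A = |(8·(-8) − 9·(-1)) + (9·15 − 7·(-8)) + (7·(-1) − 8·15)| = 9, so the area is 4.5.
Summing gcd(|Δx|,|Δy|) over the edges gives the boundary count: gcd(1,7) + gcd(2,23) + gcd(1,16) = 1+1+1 = 3.
Scaling by 5 multiplies the area by 5² = 25 (so the new area is 112.5) and multiplies the boundary lattice-point count by 5, giving 15.
By Pick's theorem, the interior count of the dilated polygon is 112.5 − 15/2 + 1 = 106.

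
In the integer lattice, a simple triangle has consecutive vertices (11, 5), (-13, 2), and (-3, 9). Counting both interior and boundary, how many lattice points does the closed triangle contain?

73

By the shoelace formula, twice the signed area is |[11·2 − (-13)·5] + [(-13)·9 − (-3)·2] + [(-3)·5 − 11·9]| = 138, so the area is 69.
Summing gcd(|Δx|,|Δy|) over the edges gives the boundary count: gcd(24,3) + gcd(10,7) + gcd(14,4) = 3+1+2 = 6.
Pick's theorem gives I = A − B/2 + 1 = 69 − 6/2 + 1 = 67, so the closed region contains I + B = 67 + 6 = 73 lattice points.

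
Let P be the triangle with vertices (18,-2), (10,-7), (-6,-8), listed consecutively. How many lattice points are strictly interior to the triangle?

By the shoelace formula, twice the signed area is |[18·(-7) − 10·(-2)] + [10·(-8) − (-6)·(-7)] + [(-6)·(-2) − 18·(-8)]| = 72, so the area is 36.
The number of boundary lattice points is Σ gcd(|Δx|,|Δy|) = gcd(8,5) + gcd(16,1) + gcd(24,6) = 1+1+6 = 8.
By Pick's theorem A = I + B/2 − 1, so I = 36 − 8/2 + 1 = 33.

33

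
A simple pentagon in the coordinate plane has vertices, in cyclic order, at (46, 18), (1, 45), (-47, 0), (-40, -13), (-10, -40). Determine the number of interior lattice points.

By the shoelace formula, twice the signed area is |[46·45 − 1·18] + [1·0 − (-47)·45] + [(-47)·(-13) − (-40)·0] + [(-40)·(-40) − (-10)·(-13)] + [(-10)·18 − 46·(-40)]| = 7908, so the area is 3954.
Summing gcd(|Δx|,|Δy|) over the edges gives the boundary count: gcd(45,27) + gcd(48,45) + gcd(7,13) + gcd(30,27) + gcd(56,58) = 9+3+1+3+2 = 18.
By Pick's theorem A = I + B/2 − 1, so I = 3954 − 18/2 + 1 = 3946.

3946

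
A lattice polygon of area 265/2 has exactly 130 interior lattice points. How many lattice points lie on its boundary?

Pick's theorem gives A = I + B/2 − 1, so B = 2(A − I + 1) = 2(265/2 − 130 + 1) = 7.

7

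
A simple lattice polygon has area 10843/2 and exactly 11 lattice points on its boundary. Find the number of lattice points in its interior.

Pick's theorem A = I + B/2 − 1 rearranges to I = A − B/2 + 1 = 10843/2 − 11/2 + 1 = 5417.

5417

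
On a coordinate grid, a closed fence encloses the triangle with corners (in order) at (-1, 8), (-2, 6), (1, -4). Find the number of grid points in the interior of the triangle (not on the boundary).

7

The shoelace formula gives twice the area as |[(-1)·6 − (-2)·8] + [(-2)·(-4) − 1·6] + [1·8 − (-1)·(-4)]| = 16, so the area is 8.
Along each edge there are gcd(|Δx|,|Δy|)+1 lattice points, so counting each shared vertex once the boundary has gcd(1,2) + gcd(3,10) + gcd(2,12) = 1+1+2 = 4.
Pick's theorem gives I = A − B/2 + 1 = 8 − 4/2 + 1 = 7.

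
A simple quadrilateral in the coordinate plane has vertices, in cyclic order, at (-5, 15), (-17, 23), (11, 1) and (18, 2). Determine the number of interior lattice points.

By the shoelace formula, twice the signed area is |[(-5)·23 − (-17)·15] + [(-17)·1 − 11·23] + [11·2 − 18·1] + [18·15 − (-5)·2]| = 154, so the area is 77.
The number of boundary lattice points is Σ gcd(|Δx|,|Δy|) = gcd(12,8) + gcd(28,22) + gcd(7,1) + gcd(23,13) = 4+2+1+1 = 8.
By Pick's theorem A = I + B/2 − 1, so I = 77 − 8/2 + 1 = 74.

74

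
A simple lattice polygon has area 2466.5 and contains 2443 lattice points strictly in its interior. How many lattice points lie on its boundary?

49

Pick's theorem gives A = I + B/2 − 1, so B = 2(A − I + 1) = 2(2466.5 − 2443 + 1) = 49.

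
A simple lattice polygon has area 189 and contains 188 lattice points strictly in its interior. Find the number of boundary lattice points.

Pick's theorem gives A = I + B/2 − 1, so B = 2(A − I + 1) = 2(189 − 188 + 1) = 4.

4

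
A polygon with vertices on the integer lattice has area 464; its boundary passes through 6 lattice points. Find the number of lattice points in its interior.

From Pick's theorem, I = A − B/2 + 1 = 464 − 6/2 + 1 = 462.

462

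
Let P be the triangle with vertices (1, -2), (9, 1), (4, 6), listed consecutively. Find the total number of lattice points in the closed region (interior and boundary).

By the shoelace formula, twice the signed area is |[1·1 − 9·(-2)] + [9·6 − 4·1] + [4·(-2) − 1·6]| = 55, so the area is 27.5.
Summing gcd(|Δx|,|Δy|) over the edges gives the boundary count: gcd(8,3) + gcd(5,5) + gcd(3,8) = 1+5+1 = 7.
Pick's theorem gives I = A − B/2 + 1 = 27.5 − 7/2 + 1 = 25, so the closed region contains I + B = 25 + 7 = 32 lattice points.

32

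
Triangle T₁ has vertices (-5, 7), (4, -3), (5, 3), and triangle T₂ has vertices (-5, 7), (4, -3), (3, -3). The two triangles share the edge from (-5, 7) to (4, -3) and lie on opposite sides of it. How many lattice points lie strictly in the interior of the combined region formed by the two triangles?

The union is the simple quadrilateral with vertices (-5, 7), (5, 3), (4, -3), (3, -3) in order.
The shoelace formula gives twice the area as |[(-5)·3 − 5·7] + [5·(-3) − 4·3] + [4·(-3) − 3·(-3)] + [3·7 − (-5)·(-3)]| = 74, so the area is 37.
Summing gcd(|Δx|,|Δy|) over the edges gives the boundary count: gcd(10,4) + gcd(1,6) + gcd(1,0) + gcd(8,10) = 2+1+1+2 = 6.
By Pick's theorem I = A − B/2 + 1 = 37 − 6/2 + 1 = 35.

35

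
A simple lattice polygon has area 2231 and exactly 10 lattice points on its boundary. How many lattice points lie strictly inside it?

Pick's theorem A = I + B/2 − 1 rearranges to I = A − B/2 + 1 = 2231 − 10/2 + 1 = 2227.

2227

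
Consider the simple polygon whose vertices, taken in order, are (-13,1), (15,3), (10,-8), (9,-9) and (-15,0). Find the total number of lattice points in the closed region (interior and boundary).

The shoelace formula gives twice the area as |[(-13)·3 − 15·1] + [15·(-8) − 10·3] + [10·(-9) − 9·(-8)] + [9·0 − (-15)·(-9)] + [(-15)·1 − (-13)·0]| = 372, so the area is 186.
Along each edge there are gcd(|Δx|,|Δy|)+1 lattice points, so counting each shared vertex once the boundary has gcd(28,2) + gcd(5,11) + gcd(1,1) + gcd(24,9) + gcd(2,1) = 2+1+1+3+1 = 8.
Pick's theorem gives I = A − B/2 + 1 = 186 − 8/2 + 1 = 183, so the closed region contains I + B = 183 + 8 = 191 lattice points.

191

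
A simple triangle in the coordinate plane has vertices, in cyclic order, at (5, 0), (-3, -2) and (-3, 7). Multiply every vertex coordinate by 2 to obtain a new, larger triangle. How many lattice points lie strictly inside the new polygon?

Using the shoelace formula, 2A = |[5·(-2) − (-3)·0] + [(-3)·7 − (-3)·(-2)] + [(-3)·0 − 5·7]| = 72, so the area is 36.
The number of boundary lattice points is Σ gcd(|Δx|,|Δy|) = gcd(8,2) + gcd(0,9) + gcd(8,7) = 2+9+1 = 12.
Scaling by 2 multiplies the area by 2² = 4 (so the new area is 144) and multiplies the boundary lattice-point count by 2, giving 24.
By Pick's theorem, the interior count of the dilated polygon is 144 − 24/2 + 1 = 133.

133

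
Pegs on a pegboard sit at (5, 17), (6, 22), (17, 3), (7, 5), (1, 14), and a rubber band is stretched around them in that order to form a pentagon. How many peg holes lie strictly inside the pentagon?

By the shoelace formula, twice the signed area is |[5·22 − 6·17] + [6·3 − 17·22] + [17·5 − 7·3] + [7·14 − 1·5] + [1·17 − 5·14]| = 244, so the area is 122.
Summing gcd(|Δx|,|Δy|) over the edges gives the boundary count: gcd(1,5) + gcd(11,19) + gcd(10,2) + gcd(6,9) + gcd(4,3) = 1+1+2+3+1 = 8.
By Pick's theorem A = I + B/2 − 1, so I = 122 − 8/2 + 1 = 119.

119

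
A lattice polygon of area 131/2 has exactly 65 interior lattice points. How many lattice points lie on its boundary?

3

Pick's theorem gives A = I + B/2 − 1, so B = 2(A − I + 1) = 2(131/2 − 65 + 1) = 3.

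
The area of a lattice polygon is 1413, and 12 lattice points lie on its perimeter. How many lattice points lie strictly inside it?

From Pick's theorem, I = A − B/2 + 1 = 1413 − 12/2 + 1 = 1408.

1408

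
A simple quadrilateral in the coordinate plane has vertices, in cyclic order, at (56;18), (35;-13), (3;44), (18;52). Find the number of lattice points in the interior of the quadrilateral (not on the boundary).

The shoelace formula gives twice the area as |[56·(-13) − 35·18] + [35·44 − 3·(-13)] + [3·52 − 18·44] + [18·18 − 56·52]| = 3003, so the area is 1501.5.
Along each edge there are gcd(|Δx|,|Δy|)+1 lattice points, so counting each shared vertex once the boundary has gcd(21,31) + gcd(32,57) + gcd(15,8) + gcd(38,34) = 1+1+1+2 = 5.
By Pick's theorem A = I + B/2 − 1, so I = 1501.5 − 5/2 + 1 = 1500.

1500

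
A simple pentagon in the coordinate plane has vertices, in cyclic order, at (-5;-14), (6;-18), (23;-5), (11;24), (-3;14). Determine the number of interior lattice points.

749

The shoelace formula gives twice the area as |((-5)·(-18) − 6·(-14)) + (6·(-5) − 23·(-18)) + (23·24 − 11·(-5)) + (11·14 − (-3)·24) + ((-3)·(-14) − (-5)·14)| = 1503, so the area is 751.5.
The number of boundary lattice points is Σ gcd(|Δx|,|Δy|) = gcd(11,4) + gcd(17,13) + gcd(12,29) + gcd(14,10) + gcd(2,28) = 1+1+1+2+2 = 7.
Pick's theorem gives I = A − B/2 + 1 = 751.5 − 7/2 + 1 = 749.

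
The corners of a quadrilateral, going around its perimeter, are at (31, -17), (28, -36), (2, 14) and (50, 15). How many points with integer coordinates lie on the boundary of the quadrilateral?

Along each edge there are gcd(|Δx|,|Δy|)+1 lattice points, so counting each shared vertex once the boundary has gcd(3,19) + gcd(26,50) + gcd(48,1) + gcd(19,32) = 1+2+1+1 = 5.

5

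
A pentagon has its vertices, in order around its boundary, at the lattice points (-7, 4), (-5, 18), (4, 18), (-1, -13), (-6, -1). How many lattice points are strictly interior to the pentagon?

199

By the shoelace formula, twice the signed area is |[(-7)·18 − (-5)·4] + [(-5)·18 − 4·18] + [4·(-13) − (-1)·18] + [(-1)·(-1) − (-6)·(-13)] + [(-6)·4 − (-7)·(-1)]| = 410, so the area is 205.
The number of boundary lattice points is Σ gcd(|Δx|,|Δy|) = gcd(2,14) + gcd(9,0) + gcd(5,31) + gcd(5,12) + gcd(1,5) = 2+9+1+1+1 = 14.
By Pick's theorem A = I + B/2 − 1, so I = 205 − 14/2 + 1 = 199.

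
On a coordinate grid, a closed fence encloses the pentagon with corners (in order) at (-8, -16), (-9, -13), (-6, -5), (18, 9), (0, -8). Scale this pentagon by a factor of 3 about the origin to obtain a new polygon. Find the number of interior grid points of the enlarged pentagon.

By the shoelace formula, twice the signed area is |[(-8)·(-13) − (-9)·(-16)] + [(-9)·(-5) − (-6)·(-13)] + [(-6)·9 − 18·(-5)] + [18·(-8) − 0·9] + [0·(-16) − (-8)·(-8)]| = 245, so the area is 245/2.
Along each edge there are gcd(|Δx|,|Δy|)+1 lattice points, so counting each shared vertex once the boundary has gcd(1,3) + gcd(3,8) + gcd(24,14) + gcd(18,17) + gcd(8,8) = 1+1+2+1+8 = 13.
Scaling by 3 multiplies the area by 3² = 9 (so the new area is 1102.5) and multiplies the boundary lattice-point count by 3, giving 39.
By Pick's theorem, the interior count of the dilated polygon is 1102.5 − 39/2 + 1 = 1084.

1084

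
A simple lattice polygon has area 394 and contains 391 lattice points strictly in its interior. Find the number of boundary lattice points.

Pick's theorem gives A = I + B/2 − 1, so B = 2(A − I + 1) = 2(394 − 391 + 1) = 8.

8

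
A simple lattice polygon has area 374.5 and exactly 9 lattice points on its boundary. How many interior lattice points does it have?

371

Pick's theorem A = I + B/2 − 1 rearranges to I = A − B/2 + 1 = 374.5 − 9/2 + 1 = 371.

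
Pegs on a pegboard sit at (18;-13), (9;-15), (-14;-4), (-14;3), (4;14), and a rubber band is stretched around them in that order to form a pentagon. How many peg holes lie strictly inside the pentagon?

The shoelace formula gives twice the area as |[18·(-15) − 9·(-13)] + [9·(-4) − (-14)·(-15)] + [(-14)·3 − (-14)·(-4)] + [(-14)·14 − 4·3] + [4·(-13) − 18·14]| = 1009, so the area is 504.5.
Along each edge there are gcd(|Δx|,|Δy|)+1 lattice points, so counting each shared vertex once the boundary has gcd(9,2) + gcd(23,11) + gcd(0,7) + gcd(18,11) + gcd(14,27) = 1+1+7+1+1 = 11.
Pick's theorem gives I = A − B/2 + 1 = 504.5 − 11/2 + 1 = 500.

500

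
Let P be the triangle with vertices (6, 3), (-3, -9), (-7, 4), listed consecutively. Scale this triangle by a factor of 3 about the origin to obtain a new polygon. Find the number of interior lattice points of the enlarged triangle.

The shoelace formula gives twice the area as |[6·(-9) − (-3)·3] + [(-3)·4 − (-7)·(-9)] + [(-7)·3 − 6·4]| = 165, so the area is 165/2.
The number of boundary lattice points is Σ gcd(|Δx|,|Δy|) = gcd(9,12) + gcd(4,13) + gcd(13,1) = 3+1+1 = 5.
Scaling by 3 multiplies the area by 3² = 9 (so the new area is 742.5) and multiplies the boundary lattice-point count by 3, giving 15.
By Pick's theorem, the interior count of the dilated polygon is 742.5 − 15/2 + 1 = 736.

736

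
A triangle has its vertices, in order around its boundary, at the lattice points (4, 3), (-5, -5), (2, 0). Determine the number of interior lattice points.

5

By the shoelace formula, twice the signed area is |[4·(-5) − (-5)·3] + [(-5)·0 − 2·(-5)] + [2·3 − 4·0]| = 11, so the area is 11/2.
Summing gcd(|Δx|,|Δy|) over the edges gives the boundary count: gcd(9,8) + gcd(7,5) + gcd(2,3) = 1+1+1 = 3.
By Pick's theorem A = I + B/2 − 1, so I = 11/2 − 3/2 + 1 = 5.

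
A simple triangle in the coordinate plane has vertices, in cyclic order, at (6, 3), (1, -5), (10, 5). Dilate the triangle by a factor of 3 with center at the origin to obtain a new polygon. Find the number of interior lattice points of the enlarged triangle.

By the shoelace formula, twice the signed area is |(6·(-5) − 1·3) + (1·5 − 10·(-5)) + (10·3 − 6·5)| = 22, so the area is 11.
Summing gcd(|Δx|,|Δy|) over the edges gives the boundary count: gcd(5,8) + gcd(9,10) + gcd(4,2) = 1+1+2 = 4.
Scaling by 3 multiplies the area by 3² = 9 (so the new area is 99) and multiplies the boundary lattice-point count by 3, giving 12.
By Pick's theorem, the interior count of the dilated polygon is 99 − 12/2 + 1 = 94.

94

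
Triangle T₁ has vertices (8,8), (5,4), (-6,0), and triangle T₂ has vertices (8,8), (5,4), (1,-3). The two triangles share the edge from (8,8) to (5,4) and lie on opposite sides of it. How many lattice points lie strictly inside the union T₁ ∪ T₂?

The union is the simple quadrilateral with vertices (8,8), (-6,0), (5,4), (1,-3) in order.
Using the shoelace formula, 2A = |(8·0 − (-6)·8) + ((-6)·4 − 5·0) + (5·(-3) − 1·4) + (1·8 − 8·(-3))| = 37, so the area is 18.5.
The number of boundary lattice points is Σ gcd(|Δx|,|Δy|) = gcd(14,8) + gcd(11,4) + gcd(4,7) + gcd(7,11) = 2+1+1+1 = 5.
By Pick's theorem I = A − B/2 + 1 = 18.5 − 5/2 + 1 = 17.

17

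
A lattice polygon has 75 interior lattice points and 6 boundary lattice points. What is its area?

77

Pick's theorem states A = I + B/2 − 1, so A = 75 + 6/2 − 1 = 77.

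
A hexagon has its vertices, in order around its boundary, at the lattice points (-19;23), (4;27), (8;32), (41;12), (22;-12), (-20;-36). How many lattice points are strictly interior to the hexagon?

2416

The shoelace formula gives twice the area as |[(-19)·27 − 4·23] + [4·32 − 8·27] + [8·12 − 41·32] + [41·(-12) − 22·12] + [22·(-36) − (-20)·(-12)] + [(-20)·23 − (-19)·(-36)]| = 4841, so the area is 4841/2.
Along each edge there are gcd(|Δx|,|Δy|)+1 lattice points, so counting each shared vertex once the boundary has gcd(23,4) + gcd(4,5) + gcd(33,20) + gcd(19,24) + gcd(42,24) + gcd(1,59) = 1+1+1+1+6+1 = 11.
Pick's theorem gives I = A − B/2 + 1 = 4841/2 − 11/2 + 1 = 2416.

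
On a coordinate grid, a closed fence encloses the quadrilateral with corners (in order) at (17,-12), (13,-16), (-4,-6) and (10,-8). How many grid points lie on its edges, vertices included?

8

Summing gcd(|Δx|,|Δy|) over the edges gives the boundary count: gcd(4,4) + gcd(17,10) + gcd(14,2) + gcd(7,4) = 4+1+2+1 = 8.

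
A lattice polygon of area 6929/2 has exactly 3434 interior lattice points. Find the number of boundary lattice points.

63

Pick's theorem gives A = I + B/2 − 1, so B = 2(A − I + 1) = 2(6929/2 − 3434 + 1) = 63.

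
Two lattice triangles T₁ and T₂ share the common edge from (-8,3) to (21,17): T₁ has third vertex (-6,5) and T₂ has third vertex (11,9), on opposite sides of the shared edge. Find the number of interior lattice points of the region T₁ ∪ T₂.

The union is the simple quadrilateral with vertices (-8,3), (-6,5), (21,17), (11,9) in order.
Using the shoelace formula, 2A = |((-8)·5 − (-6)·3) + ((-6)·17 − 21·5) + (21·9 − 11·17) + (11·3 − (-8)·9)| = 122, so the area is 61.
The number of boundary lattice points is Σ gcd(|Δx|,|Δy|) = gcd(2,2) + gcd(27,12) + gcd(10,8) + gcd(19,6) = 2+3+2+1 = 8.
By Pick's theorem I = A − B/2 + 1 = 61 − 8/2 + 1 = 58.

58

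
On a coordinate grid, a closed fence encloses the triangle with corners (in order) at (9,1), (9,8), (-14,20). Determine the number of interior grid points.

Using the shoelace formula, 2A = |(9·8 − 9·1) + (9·20 − (-14)·8) + ((-14)·1 − 9·20)| = 161, so the area is 80.5.
Summing gcd(|Δx|,|Δy|) over the edges gives the boundary count: gcd(0,7) + gcd(23,12) + gcd(23,19) = 7+1+1 = 9.
By Pick's theorem A = I + B/2 − 1, so I = 80.5 − 9/2 + 1 = 77.

77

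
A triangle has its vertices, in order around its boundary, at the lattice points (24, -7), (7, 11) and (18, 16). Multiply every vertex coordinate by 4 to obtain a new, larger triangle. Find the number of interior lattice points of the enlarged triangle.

By the shoelace formula, twice the signed area is |[24·11 − 7·(-7)] + [7·16 − 18·11] + [18·(-7) − 24·16]| = 283, so the area is 141.5.
Along each edge there are gcd(|Δx|,|Δy|)+1 lattice points, so counting each shared vertex once the boundary has gcd(17,18) + gcd(11,5) + gcd(6,23) = 1+1+1 = 3.
Scaling by 4 multiplies the area by 4² = 16 (so the new area is 2264) and multiplies the boundary lattice-point count by 4, giving 12.
By Pick's theorem, the interior count of the dilated polygon is 2264 − 12/2 + 1 = 2259.

2259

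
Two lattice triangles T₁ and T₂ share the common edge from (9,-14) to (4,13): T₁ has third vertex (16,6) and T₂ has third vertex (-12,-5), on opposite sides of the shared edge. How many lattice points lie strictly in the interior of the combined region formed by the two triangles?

403

The union is the simple quadrilateral with vertices (9,-14), (16,6), (4,13), (-12,-5) in order.
By the shoelace formula, twice the signed area is |[9·6 − 16·(-14)] + [16·13 − 4·6] + [4·(-5) − (-12)·13] + [(-12)·(-14) − 9·(-5)]| = 811, so the area is 405.5.
Summing gcd(|Δx|,|Δy|) over the edges gives the boundary count: gcd(7,20) + gcd(12,7) + gcd(16,18) + gcd(21,9) = 1+1+2+3 = 7.
By Pick's theorem I = A − B/2 + 1 = 405.5 − 7/2 + 1 = 403.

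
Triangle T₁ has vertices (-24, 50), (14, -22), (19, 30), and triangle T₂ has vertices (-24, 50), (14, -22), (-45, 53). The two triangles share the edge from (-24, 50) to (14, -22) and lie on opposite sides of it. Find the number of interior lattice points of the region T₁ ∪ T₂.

1865

The union is the simple quadrilateral with vertices (-24, 50), (19, 30), (14, -22), (-45, 53) in order.
Using the shoelace formula, 2A = |((-24)·30 − 19·50) + (19·(-22) − 14·30) + (14·53 − (-45)·(-22)) + ((-45)·50 − (-24)·53)| = 3734, so the area is 1867.
The number of boundary lattice points is Σ gcd(|Δx|,|Δy|) = gcd(43,20) + gcd(5,52) + gcd(59,75) + gcd(21,3) = 1+1+1+3 = 6.
By Pick's theorem I = A − B/2 + 1 = 1867 − 6/2 + 1 = 1865.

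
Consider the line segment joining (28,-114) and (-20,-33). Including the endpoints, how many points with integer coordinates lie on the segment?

4

The number of lattice points on a segment between lattice points is gcd(|Δx|,|Δy|) + 1 = gcd(48,81) + 1 = 3 + 1 = 4.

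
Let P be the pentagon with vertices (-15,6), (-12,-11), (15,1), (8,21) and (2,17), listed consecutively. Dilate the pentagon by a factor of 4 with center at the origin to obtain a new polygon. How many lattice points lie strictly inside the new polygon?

The shoelace formula gives twice the area as |((-15)·(-11) − (-12)·6) + ((-12)·1 − 15·(-11)) + (15·21 − 8·1) + (8·17 − 2·21) + (2·6 − (-15)·17)| = 1058, so the area is 529.
Summing gcd(|Δx|,|Δy|) over the edges gives the boundary count: gcd(3,17) + gcd(27,12) + gcd(7,20) + gcd(6,4) + gcd(17,11) = 1+3+1+2+1 = 8.
Scaling by 4 multiplies the area by 4² = 16 (so the new area is 8464) and multiplies the boundary lattice-point count by 4, giving 32.
By Pick's theorem, the interior count of the dilated polygon is 8464 − 32/2 + 1 = 8449.

8449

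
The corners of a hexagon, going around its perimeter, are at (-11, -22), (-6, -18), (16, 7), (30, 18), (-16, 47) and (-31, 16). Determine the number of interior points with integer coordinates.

The shoelace formula gives twice the area as |((-11)·(-18) − (-6)·(-22)) + ((-6)·7 − 16·(-18)) + (16·18 − 30·7) + (30·47 − (-16)·18) + ((-16)·16 − (-31)·47) + ((-31)·(-22) − (-11)·16)| = 4147, so the area is 4147/2.
The number of boundary lattice points is Σ gcd(|Δx|,|Δy|) = gcd(5,4) + gcd(22,25) + gcd(14,11) + gcd(46,29) + gcd(15,31) + gcd(20,38) = 1+1+1+1+1+2 = 7.
Pick's theorem gives I = A − B/2 + 1 = 4147/2 − 7/2 + 1 = 2071.

2071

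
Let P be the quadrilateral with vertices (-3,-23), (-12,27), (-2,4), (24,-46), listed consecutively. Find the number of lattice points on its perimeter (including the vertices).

The number of boundary lattice points is Σ gcd(|Δx|,|Δy|) = gcd(9,50) + gcd(10,23) + gcd(26,50) + gcd(27,23) = 1+1+2+1 = 5.

5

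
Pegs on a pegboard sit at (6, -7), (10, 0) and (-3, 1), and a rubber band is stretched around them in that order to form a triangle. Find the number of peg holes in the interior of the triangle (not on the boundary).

Using the shoelace formula, 2A = |(6·0 − 10·(-7)) + (10·1 − (-3)·0) + ((-3)·(-7) − 6·1)| = 95, so the area is 47.5.
Along each edge there are gcd(|Δx|,|Δy|)+1 lattice points, so counting each shared vertex once the boundary has gcd(4,7) + gcd(13,1) + gcd(9,8) = 1+1+1 = 3.
Pick's theorem gives I = A − B/2 + 1 = 47.5 − 3/2 + 1 = 47.

47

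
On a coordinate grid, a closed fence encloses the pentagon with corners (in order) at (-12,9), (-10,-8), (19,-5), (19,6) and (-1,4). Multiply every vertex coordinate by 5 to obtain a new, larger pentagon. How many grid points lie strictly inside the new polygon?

The shoelace formula gives twice the area as |((-12)·(-8) − (-10)·9) + ((-10)·(-5) − 19·(-8)) + (19·6 − 19·(-5)) + (19·4 − (-1)·6) + ((-1)·9 − (-12)·4)| = 718, so the area is 359.
The number of boundary lattice points is Σ gcd(|Δx|,|Δy|) = gcd(2,17) + gcd(29,3) + gcd(0,11) + gcd(20,2) + gcd(11,5) = 1+1+11+2+1 = 16.
Scaling by 5 multiplies the area by 5² = 25 (so the new area is 8975) and multiplies the boundary lattice-point count by 5, giving 80.
By Pick's theorem, the interior count of the dilated polygon is 8975 − 80/2 + 1 = 8936.

8936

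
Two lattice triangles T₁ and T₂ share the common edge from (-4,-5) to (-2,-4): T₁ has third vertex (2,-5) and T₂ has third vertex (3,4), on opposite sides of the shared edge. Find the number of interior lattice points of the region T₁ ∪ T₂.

5

The union is the simple quadrilateral with vertices (-4,-5), (2,-5), (-2,-4), (3,4) in order.
Using the shoelace formula, 2A = |((-4)·(-5) − 2·(-5)) + (2·(-4) − (-2)·(-5)) + ((-2)·4 − 3·(-4)) + (3·(-5) − (-4)·4)| = 17, so the area is 17/2.
The number of boundary lattice points is Σ gcd(|Δx|,|Δy|) = gcd(6,0) + gcd(4,1) + gcd(5,8) + gcd(7,9) = 6+1+1+1 = 9.
By Pick's theorem I = A − B/2 + 1 = 17/2 − 9/2 + 1 = 5.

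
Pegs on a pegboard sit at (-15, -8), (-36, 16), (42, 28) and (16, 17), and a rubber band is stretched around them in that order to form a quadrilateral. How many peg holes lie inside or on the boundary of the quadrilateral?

914

The shoelace formula gives twice the area as |((-15)·16 − (-36)·(-8)) + ((-36)·28 − 42·16) + (42·17 − 16·28) + (16·(-8) − (-15)·17)| = 1815, so the area is 907.5.
Along each edge there are gcd(|Δx|,|Δy|)+1 lattice points, so counting each shared vertex once the boundary has gcd(21,24) + gcd(78,12) + gcd(26,11) + gcd(31,25) = 3+6+1+1 = 11.
Pick's theorem gives I = A − B/2 + 1 = 907.5 − 11/2 + 1 = 903, so the closed region contains I + B = 903 + 11 = 914 lattice points.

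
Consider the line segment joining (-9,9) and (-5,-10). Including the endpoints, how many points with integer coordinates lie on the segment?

The number of lattice points on a segment between lattice points is gcd(|Δx|,|Δy|) + 1 = gcd(4,19) + 1 = 1 + 1 = 2.

2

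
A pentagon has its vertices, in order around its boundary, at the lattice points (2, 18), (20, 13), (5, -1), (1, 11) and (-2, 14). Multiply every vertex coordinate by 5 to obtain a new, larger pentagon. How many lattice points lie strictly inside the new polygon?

Using the shoelace formula, 2A = |[2·13 − 20·18] + [20·(-1) − 5·13] + [5·11 − 1·(-1)] + [1·14 − (-2)·11] + [(-2)·18 − 2·14]| = 391, so the area is 391/2.
Along each edge there are gcd(|Δx|,|Δy|)+1 lattice points, so counting each shared vertex once the boundary has gcd(18,5) + gcd(15,14) + gcd(4,12) + gcd(3,3) + gcd(4,4) = 1+1+4+3+4 = 13.
Scaling by 5 multiplies the area by 5² = 25 (so the new area is 9775/2) and multiplies the boundary lattice-point count by 5, giving 65.
By Pick's theorem, the interior count of the dilated polygon is 9775/2 − 65/2 + 1 = 4856.

4856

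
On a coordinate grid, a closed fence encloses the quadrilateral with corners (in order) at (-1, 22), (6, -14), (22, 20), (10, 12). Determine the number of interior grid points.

The shoelace formula gives twice the area as |[(-1)·(-14) − 6·22] + [6·20 − 22·(-14)] + [22·12 − 10·20] + [10·22 − (-1)·12]| = 606, so the area is 303.
Summing gcd(|Δx|,|Δy|) over the edges gives the boundary count: gcd(7,36) + gcd(16,34) + gcd(12,8) + gcd(11,10) = 1+2+4+1 = 8.
Pick's theorem gives I = A − B/2 + 1 = 303 − 8/2 + 1 = 300.

300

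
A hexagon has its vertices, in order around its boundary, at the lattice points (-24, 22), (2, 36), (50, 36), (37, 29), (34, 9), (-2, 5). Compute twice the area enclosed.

The shoelace formula gives twice the area as |((-24)·36 − 2·22) + (2·36 − 50·36) + (50·29 − 37·36) + (37·9 − 34·29) + (34·5 − (-2)·9) + ((-2)·22 − (-24)·5)| = 2907, so the area is 1453.5.

2907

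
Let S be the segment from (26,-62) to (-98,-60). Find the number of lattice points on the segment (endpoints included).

The number of lattice points on a segment between lattice points is gcd(|Δx|,|Δy|) + 1 = gcd(124,2) + 1 = 2 + 1 = 3.

3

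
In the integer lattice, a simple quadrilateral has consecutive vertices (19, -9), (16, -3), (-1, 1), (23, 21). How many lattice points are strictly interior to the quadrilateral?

271

Using the shoelace formula, 2A = |(19·(-3) − 16·(-9)) + (16·1 − (-1)·(-3)) + ((-1)·21 − 23·1) + (23·(-9) − 19·21)| = 550, so the area is 275.
The number of boundary lattice points is Σ gcd(|Δx|,|Δy|) = gcd(3,6) + gcd(17,4) + gcd(24,20) + gcd(4,30) = 3+1+4+2 = 10.
Pick's theorem gives I = A − B/2 + 1 = 275 − 10/2 + 1 = 271.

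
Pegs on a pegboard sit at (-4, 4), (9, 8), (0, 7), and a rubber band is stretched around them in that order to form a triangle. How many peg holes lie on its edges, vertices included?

Along each edge there are gcd(|Δx|,|Δy|)+1 lattice points, so counting each shared vertex once the boundary has gcd(13,4) + gcd(9,1) + gcd(4,3) = 1+1+1 = 3.

3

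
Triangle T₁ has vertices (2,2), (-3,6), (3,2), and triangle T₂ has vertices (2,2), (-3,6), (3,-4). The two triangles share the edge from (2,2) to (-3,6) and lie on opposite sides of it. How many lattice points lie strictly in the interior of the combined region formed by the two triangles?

13

The union is the simple quadrilateral with vertices (2,2), (3,2), (-3,6), (3,-4) in order.
The shoelace formula gives twice the area as |(2·2 − 3·2) + (3·6 − (-3)·2) + ((-3)·(-4) − 3·6) + (3·2 − 2·(-4))| = 30, so the area is 15.
The number of boundary lattice points is Σ gcd(|Δx|,|Δy|) = gcd(1,0) + gcd(6,4) + gcd(6,10) + gcd(1,6) = 1+2+2+1 = 6.
By Pick's theorem I = A − B/2 + 1 = 15 − 6/2 + 1 = 13.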